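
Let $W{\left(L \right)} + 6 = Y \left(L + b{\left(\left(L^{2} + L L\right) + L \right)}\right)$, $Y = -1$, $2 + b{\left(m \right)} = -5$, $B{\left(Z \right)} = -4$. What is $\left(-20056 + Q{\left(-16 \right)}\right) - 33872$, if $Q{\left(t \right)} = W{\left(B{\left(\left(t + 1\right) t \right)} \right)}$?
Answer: $-53923$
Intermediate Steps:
$b{\left(m \right)} = -7$ ($b{\left(m \right)} = -2 - 5 = -7$)
$W{\left(L \right)} = 1 - L$ ($W{\left(L \right)} = -6 - \left(L - 7\right) = -6 - \left(-7 + L\right) = 1 - L$)
$Q{\left(t \right)} = 5$ ($Q{\left(t \right)} = 1 - -4 = 1 + 4 = 5$)
$\left(-20056 + Q{\left(-16 \right)}\right) - 33872 = \left(-20056 + 5\right) - 33872 = -20051 - 33872 = -53923$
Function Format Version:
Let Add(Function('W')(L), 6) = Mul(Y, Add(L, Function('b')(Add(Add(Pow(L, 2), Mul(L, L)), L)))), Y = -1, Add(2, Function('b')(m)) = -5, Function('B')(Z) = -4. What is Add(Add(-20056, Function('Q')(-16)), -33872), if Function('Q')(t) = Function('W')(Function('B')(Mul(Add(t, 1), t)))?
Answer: -53923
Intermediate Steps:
Function('b')(m) = -7 (Function('b')(m) = Add(-2, -5) = -7)
Function('W')(L) = Add(1, Mul(-1, L)) (Function('W')(L) = Add(-6, Mul(-1, Add(L, -7))) = Add(-6, Mul(-1, Add(-7, L))) = Add(-6, Add(7, Mul(-1, L))) = Add(1, Mul(-1, L)))
Function('Q')(t) = 5 (Function('Q')(t) = Add(1, Mul(-1, -4)) = Add(1, 4) = 5)
Add(Add(-20056, Function('Q')(-16)), -33872) = Add(Add(-20056, 5), -33872) = Add(-20051, -33872) = -53923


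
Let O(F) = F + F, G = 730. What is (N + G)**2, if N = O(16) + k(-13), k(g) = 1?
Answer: 582169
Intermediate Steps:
O(F) = 2*F
N = 33 (N = 2*16 + 1 = 32 + 1 = 33)
(N + G)**2 = (33 + 730)**2 = 763**2 = 582169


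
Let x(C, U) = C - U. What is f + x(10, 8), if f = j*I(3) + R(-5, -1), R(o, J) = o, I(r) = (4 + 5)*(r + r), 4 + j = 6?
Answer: 105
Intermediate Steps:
j = 2 (j = -4 + 6 = 2)
I(r) = 18*r (I(r) = 9*(2*r) = 18*r)
f = 103 (f = 2*(18*3) - 5 = 2*54 - 5 = 108 - 5 = 103)
f + x(10, 8) = 103 + (10 - 1*8) = 103 + (10 - 8) = 103 + 2 = 105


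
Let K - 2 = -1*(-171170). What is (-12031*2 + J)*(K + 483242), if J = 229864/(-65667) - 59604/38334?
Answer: -37332092693327960/2370319 ≈ -1.5750e+10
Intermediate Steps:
K = 171172 (K = 2 - 1*(-171170) = 2 + 171170 = 171172)
J = -35948086/7110957 (J = 229864*(-1/65667) - 59604*1/38334 = -3896/1113 - 9934/6389 = -35948086/7110957 ≈ -5.0553)
(-12031*2 + J)*(K + 483242) = (-12031*2 - 35948086/7110957)*(171172 + 483242) = (-24062 - 35948086/7110957)*654414 = -171139795420/7110957*654414 = -37332092693327960/2370319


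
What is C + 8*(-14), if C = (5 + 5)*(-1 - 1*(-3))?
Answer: -92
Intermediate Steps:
C = 20 (C = 10*(-1 + 3) = 10*2 = 20)
C + 8*(-14) = 20 + 8*(-14) = 20 - 112 = -92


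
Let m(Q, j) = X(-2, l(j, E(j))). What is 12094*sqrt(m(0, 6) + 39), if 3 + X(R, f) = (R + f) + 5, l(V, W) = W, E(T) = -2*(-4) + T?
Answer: 12094*sqrt(53) ≈ 88046.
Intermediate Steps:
E(T) = 8 + T
X(R, f) = 2 + R + f (X(R, f) = -3 + ((R + f) + 5) = -3 + (5 + R + f) = 2 + R + f)
m(Q, j) = 8 + j (m(Q, j) = 2 - 2 + (8 + j) = 8 + j)
12094*sqrt(m(0, 6) + 39) = 12094*sqrt((8 + 6) + 39) = 12094*sqrt(14 + 39) = 12094*sqrt(53)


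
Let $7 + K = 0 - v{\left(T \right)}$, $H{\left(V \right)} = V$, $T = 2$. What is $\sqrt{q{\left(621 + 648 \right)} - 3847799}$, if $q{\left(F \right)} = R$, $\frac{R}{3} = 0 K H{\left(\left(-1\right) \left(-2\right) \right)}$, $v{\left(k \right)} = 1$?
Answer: $i \sqrt{3847799} \approx 1961.6 i$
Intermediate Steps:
$K = -8$ ($K = -7 + \left(0 - 1\right) = -7 - 1 = -8$)
$R = 0$ ($R = 3 \cdot 0 \left(-8\right) \left(\left(-1\right) \left(-2\right)\right) = 3 \cdot 0 \cdot 2 = 3 \cdot 0 = 0$)
$q{\left(F \right)} = 0$
$\sqrt{q{\left(621 + 648 \right)} - 3847799} = \sqrt{0 - 3847799} = \sqrt{-3847799} = i \sqrt{3847799}$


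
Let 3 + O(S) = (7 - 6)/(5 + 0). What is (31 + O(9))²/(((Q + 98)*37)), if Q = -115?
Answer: -19881/15725 ≈ -1.2643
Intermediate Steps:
O(S) = -14/5 (O(S) = -3 + (7 - 6)/(5 + 0) = -3 + 1/5 = -3 + 1*(⅕) = -3 + ⅕ = -14/5)
(31 + O(9))²/(((Q + 98)*37)) = (31 - 14/5)²/(((-115 + 98)*37)) = (141/5)²/((-17*37)) = (19881/25)/(-629) = (19881/25)*(-1/629) = -19881/15725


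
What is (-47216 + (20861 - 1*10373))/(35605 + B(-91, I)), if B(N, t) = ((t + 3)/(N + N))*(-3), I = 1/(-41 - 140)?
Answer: -75618361/73306346 ≈ -1.0315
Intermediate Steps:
I = -1/181 (I = 1/(-181) = -1/181 ≈ -0.0055249)
B(N, t) = -3*(3 + t)/(2*N) (B(N, t) = ((3 + t)/((2*N)))*(-3) = ((3 + t)*(1/(2*N)))*(-3) = ((3 + t)/(2*N))*(-3) = -3*(3 + t)/(2*N))
(-47216 + (20861 - 1*10373))/(35605 + B(-91, I)) = (-47216 + (20861 - 1*10373))/(35605 + (3/2)*(-3 - 1*(-1/181))/(-91)) = (-47216 + (20861 - 10373))/(35605 + (3/2)*(-1/91)*(-3 + 1/181)) = (-47216 + 10488)/(35605 + (3/2)*(-1/91)*(-542/181)) = -36728/(35605 + 813/16471) = -36728/586450768/16471 = -36728*16471/586450768 = -75618361/73306346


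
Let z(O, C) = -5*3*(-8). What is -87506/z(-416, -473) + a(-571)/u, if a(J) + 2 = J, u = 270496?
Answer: -2958761467/4057440 ≈ -729.22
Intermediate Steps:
z(O, C) = 120 (z(O, C) = -15*(-8) = 120)
a(J) = -2 + J
-87506/z(-416, -473) + a(-571)/u = -87506/120 + (-2 - 571)/270496 = -87506*1/120 - 573*1/270496 = -43753/60 - 573/270496 = -2958761467/4057440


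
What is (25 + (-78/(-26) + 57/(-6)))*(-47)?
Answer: -1739/2 ≈ -869.50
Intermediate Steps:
(25 + (-78/(-26) + 57/(-6)))*(-47) = (25 + (-78*(-1/26) + 57*(-⅙)))*(-47) = (25 + (3 - 19/2))*(-47) = (25 - 13/2)*(-47) = (37/2)*(-47) = -1739/2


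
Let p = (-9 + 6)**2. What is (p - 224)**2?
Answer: 46225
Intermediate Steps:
p = 9 (p = (-3)**2 = 9)
(p - 224)**2 = (9 - 224)**2 = (-215)**2 = 46225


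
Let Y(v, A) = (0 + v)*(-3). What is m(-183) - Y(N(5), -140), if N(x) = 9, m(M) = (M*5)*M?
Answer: 167472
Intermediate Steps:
m(M) = 5*M**2 (m(M) = (5*M)*M = 5*M**2)
Y(v, A) = -3*v (Y(v, A) = v*(-3) = -3*v)
m(-183) - Y(N(5), -140) = 5*(-183)**2 - (-3)*9 = 5*33489 - 1*(-27) = 167445 + 27 = 167472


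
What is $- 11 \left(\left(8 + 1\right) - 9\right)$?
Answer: $0$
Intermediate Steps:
$- 11 \left(\left(8 + 1\right) - 9\right) = - 11 \left(9 - 9\right) = \left(-11\right) 0 = 0$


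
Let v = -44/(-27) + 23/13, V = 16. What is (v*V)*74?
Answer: 1412512/351 ≈ 4024.3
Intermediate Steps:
v = 1193/351 (v = -44*(-1/27) + 23*(1/13) = 44/27 + 23/13 = 1193/351 ≈ 3.3989)
(v*V)*74 = ((1193/351)*16)*74 = (19088/351)*74 = 1412512/351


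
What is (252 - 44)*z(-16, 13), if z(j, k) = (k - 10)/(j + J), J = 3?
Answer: -48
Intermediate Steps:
z(j, k) = (-10 + k)/(3 + j) (z(j, k) = (k - 10)/(j + 3) = (-10 + k)/(3 + j))
(252 - 44)*z(-16, 13) = (252 - 44)*((-10 + 13)/(3 - 16)) = 208*(3/(-13)) = 208*(-1/13*3) = 208*(-3/13) = -48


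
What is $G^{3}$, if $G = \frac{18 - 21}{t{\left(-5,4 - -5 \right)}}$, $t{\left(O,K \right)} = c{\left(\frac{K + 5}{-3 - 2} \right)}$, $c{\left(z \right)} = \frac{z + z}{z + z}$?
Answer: $-27$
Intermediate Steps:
$c{\left(z \right)} = 1$ ($c{\left(z \right)} = \frac{2 z}{2 z} = 2 z \frac{1}{2 z} = 1$)
$t{\left(O,K \right)} = 1$
$G = -3$ ($G = \frac{18 - 21}{1} = \left(-3\right) 1 = -3$)
$G^{3} = \left(-3\right)^{3} = -27$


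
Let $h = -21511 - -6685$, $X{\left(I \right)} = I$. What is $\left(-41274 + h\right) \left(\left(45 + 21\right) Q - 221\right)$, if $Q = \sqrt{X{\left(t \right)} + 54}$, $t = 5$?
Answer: $12398100 - 3702600 \sqrt{59} \approx -1.6042 \cdot 10^{7}$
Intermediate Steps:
$Q = \sqrt{59}$ ($Q = \sqrt{5 + 54} = \sqrt{59} \approx 7.6811$)
$h = -14826$ ($h = -21511 + 6685 = -14826$)
$\left(-41274 + h\right) \left(\left(45 + 21\right) Q - 221\right) = \left(-41274 - 14826\right) \left(\left(45 + 21\right) \sqrt{59} - 221\right) = - 56100 \left(66 \sqrt{59} - 221\right) = - 56100 \left(-221 + 66 \sqrt{59}\right) = 12398100 - 3702600 \sqrt{59}$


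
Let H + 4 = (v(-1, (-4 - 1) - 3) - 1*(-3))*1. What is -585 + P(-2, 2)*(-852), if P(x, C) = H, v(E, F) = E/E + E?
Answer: 267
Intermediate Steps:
v(E, F) = 1 + E
H = -1 (H = -4 + ((1 - 1) - 1*(-3))*1 = -4 + (0 + 3)*1 = -4 + 3*1 = -4 + 3 = -1)
P(x, C) = -1
-585 + P(-2, 2)*(-852) = -585 - 1*(-852) = -585 + 852 = 267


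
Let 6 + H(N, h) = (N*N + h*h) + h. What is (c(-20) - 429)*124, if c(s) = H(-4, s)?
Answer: -4836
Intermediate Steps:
H(N, h) = -6 + h + N² + h² (H(N, h) = -6 + ((N*N + h*h) + h) = -6 + ((N² + h²) + h) = -6 + (h + N² + h²) = -6 + h + N² + h²)
c(s) = 10 + s + s² (c(s) = -6 + s + (-4)² + s² = -6 + s + 16 + s² = 10 + s + s²)
(c(-20) - 429)*124 = ((10 - 20 + (-20)²) - 429)*124 = ((10 - 20 + 400) - 429)*124 = (390 - 429)*124 = -39*124 = -4836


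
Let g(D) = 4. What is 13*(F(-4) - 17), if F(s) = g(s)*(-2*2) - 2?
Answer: -455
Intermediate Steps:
F(s) = -18 (F(s) = 4*(-2*2) - 2 = 4*(-4) - 2 = -16 - 2 = -18)
13*(F(-4) - 17) = 13*(-18 - 17) = 13*(-35) = -455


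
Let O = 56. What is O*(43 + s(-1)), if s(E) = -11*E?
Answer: 3024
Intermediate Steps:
O*(43 + s(-1)) = 56*(43 - 11*(-1)) = 56*(43 + 11) = 56*54 = 3024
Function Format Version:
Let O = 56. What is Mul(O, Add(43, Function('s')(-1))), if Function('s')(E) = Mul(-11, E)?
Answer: 3024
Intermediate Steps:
Mul(O, Add(43, Function('s')(-1))) = Mul(56, Add(43, Mul(-11, -1))) = Mul(56, Add(43, 11)) = Mul(56, 54) = 3024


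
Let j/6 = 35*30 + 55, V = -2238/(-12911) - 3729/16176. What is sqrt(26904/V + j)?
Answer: I*sqrt(7351286942468906826)/3981077 ≈ 681.05*I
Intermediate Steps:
V = -3981077/69616112 (V = -2238*(-1/12911) - 3729*1/16176 = 2238/12911 - 1243/5392 = -3981077/69616112 ≈ -0.057186)
j = 6630 (j = 6*(35*30 + 55) = 6*(1050 + 55) = 6*1105 = 6630)
sqrt(26904/V + j) = sqrt(26904/(-3981077/69616112) + 6630) = sqrt(26904*(-69616112/3981077) + 6630) = sqrt(-1872951877248/3981077 + 6630) = sqrt(-1846557336738/3981077) = I*sqrt(7351286942468906826)/3981077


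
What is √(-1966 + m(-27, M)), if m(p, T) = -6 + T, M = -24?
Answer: 2*I*√499 ≈ 44.677*I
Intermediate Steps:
√(-1966 + m(-27, M)) = √(-1966 + (-6 - 24)) = √(-1966 - 30) = √(-1996) = 2*I*√499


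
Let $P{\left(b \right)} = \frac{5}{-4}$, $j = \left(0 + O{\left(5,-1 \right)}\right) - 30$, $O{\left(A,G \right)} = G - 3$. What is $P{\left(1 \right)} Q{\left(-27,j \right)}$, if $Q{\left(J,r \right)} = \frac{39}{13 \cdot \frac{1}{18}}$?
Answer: $- \frac{135}{2} \approx -67.5$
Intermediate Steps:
$O{\left(A,G \right)} = -3 + G$ ($O{\left(A,G \right)} = G - 3 = -3 + G$)
$j = -34$ ($j = \left(0 - 4\right) - 30 = -4 - 30 = -34$)
$P{\left(b \right)} = - \frac{5}{4}$ ($P{\left(b \right)} = 5 \left(- \frac{1}{4}\right) = - \frac{5}{4}$)
$Q{\left(J,r \right)} = 54$ ($Q{\left(J,r \right)} = \frac{39}{13 \cdot \frac{1}{18}} = \frac{39}{\frac{13}{18}} = 39 \cdot \frac{18}{13} = 54$)
$P{\left(1 \right)} Q{\left(-27,j \right)} = \left(- \frac{5}{4}\right) 54 = - \frac{135}{2}$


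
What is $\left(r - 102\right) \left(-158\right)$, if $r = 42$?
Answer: $9480$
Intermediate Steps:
$\left(r - 102\right) \left(-158\right) = \left(42 - 102\right) \left(-158\right) = \left(-60\right) \left(-158\right) = 9480$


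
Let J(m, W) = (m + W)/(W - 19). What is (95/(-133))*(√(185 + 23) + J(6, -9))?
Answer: -15/196 - 20*√13/7 ≈ -10.378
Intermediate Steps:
J(m, W) = (W + m)/(-19 + W)
(95/(-133))*(√(185 + 23) + J(6, -9)) = (95/(-133))*(√(185 + 23) + (-9 + 6)/(-19 - 9)) = (95*(-1/133))*(√208 - 3/(-28)) = -5*(4*√13 - 1/28*(-3))/7 = -5*(4*√13 + 3/28)/7 = -5*(3/28 + 4*√13)/7 = -15/196 - 20*√13/7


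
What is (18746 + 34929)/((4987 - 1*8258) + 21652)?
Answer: 53675/18381 ≈ 2.9201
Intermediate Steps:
(18746 + 34929)/((4987 - 1*8258) + 21652) = 53675/((4987 - 8258) + 21652) = 53675/(-3271 + 21652) = 53675/18381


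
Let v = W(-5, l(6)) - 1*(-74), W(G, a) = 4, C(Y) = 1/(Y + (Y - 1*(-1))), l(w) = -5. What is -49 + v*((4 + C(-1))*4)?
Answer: 887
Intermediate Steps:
C(Y) = 1/(1 + 2*Y) (C(Y) = 1/(Y + (Y + 1)) = 1/(Y + (1 + Y)) = 1/(1 + 2*Y))
v = 78 (v = 4 - 1*(-74) = 4 + 74 = 78)
-49 + v*((4 + C(-1))*4) = -49 + 78*((4 + 1/(1 + 2*(-1)))*4) = -49 + 78*((4 + 1/(1 - 2))*4) = -49 + 78*((4 + 1/(-1))*4) = -49 + 78*((4 - 1)*4) = -49 + 78*(3*4) = -49 + 78*12 = -49 + 936 = 887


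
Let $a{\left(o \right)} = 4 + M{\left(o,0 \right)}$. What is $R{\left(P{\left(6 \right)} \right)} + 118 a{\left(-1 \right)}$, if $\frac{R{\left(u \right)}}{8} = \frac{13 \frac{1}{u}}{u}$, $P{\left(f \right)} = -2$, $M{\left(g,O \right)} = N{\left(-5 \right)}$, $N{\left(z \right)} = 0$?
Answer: $498$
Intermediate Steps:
$M{\left(g,O \right)} = 0$
$R{\left(u \right)} = \frac{104}{u^{2}}$ ($R{\left(u \right)} = 8 \frac{13 \frac{1}{u}}{u} = 8 \frac{13}{u^{2}} = \frac{104}{u^{2}}$)
$a{\left(o \right)} = 4$ ($a{\left(o \right)} = 4 + 0 = 4$)
$R{\left(P{\left(6 \right)} \right)} + 118 a{\left(-1 \right)} = \frac{104}{4} + 118 \cdot 4 = 104 \cdot \frac{1}{4} + 472 = 26 + 472 = 498$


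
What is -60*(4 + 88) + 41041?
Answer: 35521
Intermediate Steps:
-60*(4 + 88) + 41041 = -60*92 + 41041 = -5520 + 41041 = 35521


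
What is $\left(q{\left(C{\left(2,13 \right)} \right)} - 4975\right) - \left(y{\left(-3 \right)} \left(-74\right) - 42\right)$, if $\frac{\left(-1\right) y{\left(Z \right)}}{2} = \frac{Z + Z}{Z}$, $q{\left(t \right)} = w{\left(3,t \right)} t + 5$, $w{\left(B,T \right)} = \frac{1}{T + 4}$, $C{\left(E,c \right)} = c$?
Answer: $- \frac{88795}{17} \approx -5223.2$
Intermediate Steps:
$w{\left(B,T \right)} = \frac{1}{4 + T}$
$q{\left(t \right)} = 5 + \frac{t}{4 + t}$ ($q{\left(t \right)} = \frac{t}{4 + t} + 5 = 5 + \frac{t}{4 + t}$)
$y{\left(Z \right)} = -4$ ($y{\left(Z \right)} = - 2 \frac{Z + Z}{Z} = - 2 \frac{2 Z}{Z} = \left(-2\right) 2 = -4$)
$\left(q{\left(C{\left(2,13 \right)} \right)} - 4975\right) - \left(y{\left(-3 \right)} \left(-74\right) - 42\right) = \left(\frac{2 \left(10 + 3 \cdot 13\right)}{4 + 13} - 4975\right) - \left(\left(-4\right) \left(-74\right) - 42\right) = \left(\frac{2 \left(10 + 39\right)}{17} - 4975\right) - \left(296 - 42\right) = \left(2 \cdot \frac{1}{17} \cdot 49 - 4975\right) - 254 = \left(\frac{98}{17} - 4975\right) - 254 = - \frac{84477}{17} - 254 = - \frac{88795}{17}$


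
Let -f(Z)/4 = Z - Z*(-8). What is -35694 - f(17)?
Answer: -35082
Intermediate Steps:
f(Z) = -36*Z (f(Z) = -4*(Z - Z*(-8)) = -4*(Z - (-8)*Z) = -4*(Z + 8*Z) = -36*Z)
-35694 - f(17) = -35694 - (-36)*17 = -35694 - 1*(-612) = -35694 + 612 = -35082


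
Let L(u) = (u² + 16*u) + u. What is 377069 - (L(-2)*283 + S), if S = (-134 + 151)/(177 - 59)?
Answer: 45495945/118 ≈ 3.8556e+5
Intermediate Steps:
L(u) = u² + 17*u
S = 17/118 ≈ 0.14407
377069 - (L(-2)*283 + S) = 377069 - (-2*(17 - 2)*283 + 17/118) = 377069 - (-2*15*283 + 17/118) = 377069 - (-30*283 + 17/118) = 377069 - (-8490 + 17/118) = 377069 - 1*(-1001803/118) = 377069 + 1001803/118 = 45495945/118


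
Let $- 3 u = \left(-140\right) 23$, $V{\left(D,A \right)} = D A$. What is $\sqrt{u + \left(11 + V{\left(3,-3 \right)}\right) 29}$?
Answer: $\frac{\sqrt{10182}}{3} \approx 33.635$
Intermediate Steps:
$V{\left(D,A \right)} = A D$
$u = \frac{3220}{3}$ ($u = - \frac{\left(-140\right) 23}{3} = \left(- \frac{1}{3}\right) \left(-3220\right) = \frac{3220}{3} \approx 1073.3$)
$\sqrt{u + \left(11 + V{\left(3,-3 \right)}\right) 29} = \sqrt{\frac{3220}{3} + \left(11 - 9\right) 29} = \sqrt{\frac{3220}{3} + 2 \cdot 29} = \sqrt{\frac{3220}{3} + 58} = \sqrt{\frac{3394}{3}} = \frac{\sqrt{10182}}{3}$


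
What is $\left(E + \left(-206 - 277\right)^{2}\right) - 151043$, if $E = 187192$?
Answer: $269438$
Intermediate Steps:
$\left(E + \left(-206 - 277\right)^{2}\right) - 151043 = \left(187192 + \left(-206 - 277\right)^{2}\right) - 151043 = \left(187192 + \left(-483\right)^{2}\right) - 151043 = \left(187192 + 233289\right) - 151043 = 420481 - 151043 = 269438$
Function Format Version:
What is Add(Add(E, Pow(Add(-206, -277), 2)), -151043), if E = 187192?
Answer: 269438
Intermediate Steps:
Add(Add(E, Pow(Add(-206, -277), 2)), -151043) = Add(Add(187192, Pow(Add(-206, -277), 2)), -151043) = Add(Add(187192, Pow(-483, 2)), -151043) = Add(Add(187192, 233289), -151043) = Add(420481, -151043) = 269438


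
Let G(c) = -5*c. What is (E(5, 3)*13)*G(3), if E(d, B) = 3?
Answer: -585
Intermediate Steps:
(E(5, 3)*13)*G(3) = (3*13)*(-5*3) = 39*(-15) = -585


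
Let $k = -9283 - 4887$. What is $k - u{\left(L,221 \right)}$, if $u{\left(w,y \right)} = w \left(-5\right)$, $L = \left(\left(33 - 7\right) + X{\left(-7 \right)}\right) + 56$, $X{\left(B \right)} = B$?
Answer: $-13795$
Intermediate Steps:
$L = 75$ ($L = \left(\left(33 - 7\right) - 7\right) + 56 = \left(26 - 7\right) + 56 = 19 + 56 = 75$)
$k = -14170$
$u{\left(w,y \right)} = - 5 w$
$k - u{\left(L,221 \right)} = -14170 - \left(-5\right) 75 = -14170 - -375 = -14170 + 375 = -13795$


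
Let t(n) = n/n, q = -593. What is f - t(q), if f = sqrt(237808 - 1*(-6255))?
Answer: -1 + sqrt(244063) ≈ 493.03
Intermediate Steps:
t(n) = 1
f = sqrt(244063) (f = sqrt(237808 + 6255) = sqrt(244063) ≈ 494.03)
f - t(q) = sqrt(244063) - 1*1 = sqrt(244063) - 1 = -1 + sqrt(244063)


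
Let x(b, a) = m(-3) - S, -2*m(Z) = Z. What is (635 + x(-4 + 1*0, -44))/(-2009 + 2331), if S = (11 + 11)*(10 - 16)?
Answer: 1537/644 ≈ 2.3866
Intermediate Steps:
m(Z) = -Z/2
S = -132 (S = 22*(-6) = -132)
x(b, a) = 267/2 (x(b, a) = -½*(-3) - 1*(-132) = 3/2 + 132 = 267/2)
(635 + x(-4 + 1*0, -44))/(-2009 + 2331) = (635 + 267/2)/(-2009 + 2331) = (1537/2)/322 = (1537/2)*(1/322) = 1537/644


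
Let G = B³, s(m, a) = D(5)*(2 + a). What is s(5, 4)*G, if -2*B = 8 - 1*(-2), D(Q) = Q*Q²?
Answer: -93750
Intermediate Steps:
D(Q) = Q³
B = -5 (B = -(8 - 1*(-2))/2 = -(8 + 2)/2 = -½*10 = -5)
s(m, a) = 250 + 125*a (s(m, a) = 5³*(2 + a) = 125*(2 + a) = 250 + 125*a)
G = -125 (G = (-5)³ = -125)
s(5, 4)*G = (250 + 125*4)*(-125) = (250 + 500)*(-125) = 750*(-125) = -93750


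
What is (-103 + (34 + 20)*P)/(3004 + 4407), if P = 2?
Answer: 5/7411 ≈ 0.00067467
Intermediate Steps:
(-103 + (34 + 20)*P)/(3004 + 4407) = (-103 + (34 + 20)*2)/(3004 + 4407) = (-103 + 54*2)/7411 = (-103 + 108)*(1/7411) = 5*(1/7411) = 5/7411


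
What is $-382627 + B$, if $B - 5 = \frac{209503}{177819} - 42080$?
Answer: $- \frac{75519875435}{177819} \approx -4.247 \cdot 10^{5}$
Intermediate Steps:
$B = - \frac{7481524922}{177819}$ ($B = 5 - \left(42080 - \frac{209503}{177819}\right) = 5 + \left(209503 \cdot \frac{1}{177819} - 42080\right) = 5 + \left(\frac{209503}{177819} - 42080\right) = 5 - \frac{7482414017}{177819} = - \frac{7481524922}{177819} \approx -42074.0$)
$-382627 + B = -382627 - \frac{7481524922}{177819} = - \frac{75519875435}{177819}$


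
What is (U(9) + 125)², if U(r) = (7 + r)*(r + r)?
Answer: 170569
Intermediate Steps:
U(r) = 2*r*(7 + r) (U(r) = (7 + r)*(2*r) = 2*r*(7 + r))
(U(9) + 125)² = (2*9*(7 + 9) + 125)² = (2*9*16 + 125)² = (288 + 125)² = 413² = 170569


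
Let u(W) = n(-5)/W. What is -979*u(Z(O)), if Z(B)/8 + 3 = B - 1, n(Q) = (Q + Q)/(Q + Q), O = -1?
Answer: 979/40 ≈ 24.475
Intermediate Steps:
n(Q) = 1 (n(Q) = (2*Q)/((2*Q)) = (2*Q)*(1/(2*Q)) = 1)
Z(B) = -32 + 8*B (Z(B) = -24 + 8*(B - 1) = -24 + 8*(-1 + B) = -24 + (-8 + 8*B) = -32 + 8*B)
u(W) = 1/W
-979*u(Z(O)) = -979/(-32 + 8*(-1)) = -979/(-32 - 8) = -979/(-40) = -979*(-1/40) = 979/40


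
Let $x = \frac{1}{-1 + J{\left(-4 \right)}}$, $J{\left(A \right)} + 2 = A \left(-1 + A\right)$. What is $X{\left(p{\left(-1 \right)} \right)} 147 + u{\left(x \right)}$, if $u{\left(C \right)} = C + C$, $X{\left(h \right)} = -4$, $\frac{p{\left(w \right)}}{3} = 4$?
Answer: $- \frac{9994}{17} \approx -587.88$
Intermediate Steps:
$J{\left(A \right)} = -2 + A \left(-1 + A\right)$
$p{\left(w \right)} = 12$ ($p{\left(w \right)} = 3 \cdot 4 = 12$)
$x = \frac{1}{17}$ ($x = \frac{1}{-1 - \left(-2 - 16\right)} = \frac{1}{-1 + \left(-2 + 16 + 4\right)} = \frac{1}{-1 + 18} = \frac{1}{17} \approx 0.058824$)
$u{\left(C \right)} = 2 C$
$X{\left(p{\left(-1 \right)} \right)} 147 + u{\left(x \right)} = \left(-4\right) 147 + 2 \cdot \frac{1}{17} = -588 + \frac{2}{17} = - \frac{9994}{17}$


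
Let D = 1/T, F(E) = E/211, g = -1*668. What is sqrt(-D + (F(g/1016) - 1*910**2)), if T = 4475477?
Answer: I*sqrt(47642417354299984866971387914)/239858714338 ≈ 910.0*I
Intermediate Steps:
g = -668
F(E) = E/211 (F(E) = E*(1/211) = E/211)
D = 1/4475477 ≈ 2.2344e-7
sqrt(-D + (F(g/1016) - 1*910**2)) = sqrt(-1*1/4475477 + ((-668/1016)/211 - 1*910**2)) = sqrt(-1/4475477 + ((-668*1/1016)/211 - 1*828100)) = sqrt(-1/4475477 + ((1/211)*(-167/254) - 828100)) = sqrt(-1/4475477 + (-167/53594 - 828100)) = sqrt(-1/4475477 - 44381191567/53594) = sqrt(-198627002090756053/239858714338) = I*sqrt(47642417354299984866971387914)/239858714338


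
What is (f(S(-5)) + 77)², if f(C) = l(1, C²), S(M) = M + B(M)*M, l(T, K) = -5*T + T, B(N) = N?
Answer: 5329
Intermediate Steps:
l(T, K) = -4*T
S(M) = M + M² (S(M) = M + M*M = M + M²)
f(C) = -4 (f(C) = -4*1 = -4)
(f(S(-5)) + 77)² = (-4 + 77)² = 73² = 5329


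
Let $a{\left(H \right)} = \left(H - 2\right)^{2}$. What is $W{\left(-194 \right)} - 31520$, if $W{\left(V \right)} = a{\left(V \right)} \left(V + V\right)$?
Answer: $-14936928$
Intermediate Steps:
$a{\left(H \right)} = \left(-2 + H\right)^{2}$ ($a{\left(H \right)} = \left(H - 2\right)^{2} = \left(-2 + H\right)^{2}$)
$W{\left(V \right)} = 2 V \left(-2 + V\right)^{2}$ ($W{\left(V \right)} = \left(-2 + V\right)^{2} \left(V + V\right) = \left(-2 + V\right)^{2} \cdot 2 V = 2 V \left(-2 + V\right)^{2}$)
$W{\left(-194 \right)} - 31520 = 2 \left(-194\right) \left(-2 - 194\right)^{2} - 31520 = 2 \left(-194\right) \left(-196\right)^{2} - 31520 = 2 \left(-194\right) 38416 - 31520 = -14905408 - 31520 = -14936928$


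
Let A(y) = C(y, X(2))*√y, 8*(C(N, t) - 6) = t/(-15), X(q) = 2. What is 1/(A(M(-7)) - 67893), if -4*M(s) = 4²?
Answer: -61103700/4148513632981 - 10770*I/4148513632981 ≈ -1.4729e-5 - 2.5961e-9*I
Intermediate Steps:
M(s) = -4 (M(s) = -¼*4² = -¼*16 = -4)
C(N, t) = 6 - t/120 (C(N, t) = 6 + (t/(-15))/8 = 6 + (t*(-1/15))/8 = 6 + (-t/15)/8 = 6 - t/120)
A(y) = 359*√y/60 (A(y) = (6 - 1/120*2)*√y = (6 - 1/60)*√y = 359*√y/60)
1/(A(M(-7)) - 67893) = 1/(359*√(-4)/60 - 67893) = 1/(359*(2*I)/60 - 67893) = 1/(359*I/30 - 67893) = 1/(-67893 + 359*I/30) = 900*(-67893 - 359*I/30)/4148513632981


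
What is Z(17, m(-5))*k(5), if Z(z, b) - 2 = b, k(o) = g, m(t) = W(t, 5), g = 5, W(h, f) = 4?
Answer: 30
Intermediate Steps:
m(t) = 4
k(o) = 5
Z(z, b) = 2 + b
Z(17, m(-5))*k(5) = (2 + 4)*5 = 6*5 = 30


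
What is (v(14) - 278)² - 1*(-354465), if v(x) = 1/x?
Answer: 84615021/196 ≈ 4.3171e+5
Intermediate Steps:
(v(14) - 278)² - 1*(-354465) = (1/14 - 278)² - 1*(-354465) = (1/14 - 278)² + 354465 = (-3891/14)² + 354465 = 15139881/196 + 354465 = 84615021/196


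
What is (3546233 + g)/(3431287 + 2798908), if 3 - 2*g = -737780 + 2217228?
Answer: 5613021/12460390 ≈ 0.45047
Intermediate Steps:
g = -1479445/2 (g = 3/2 - (-737780 + 2217228)/2 = 3/2 - ½*1479448 = 3/2 - 739724 = -1479445/2 ≈ -7.3972e+5)
(3546233 + g)/(3431287 + 2798908) = (3546233 - 1479445/2)/(3431287 + 2798908) = (5613021/2)/6230195 = (5613021/2)*(1/6230195) = 5613021/12460390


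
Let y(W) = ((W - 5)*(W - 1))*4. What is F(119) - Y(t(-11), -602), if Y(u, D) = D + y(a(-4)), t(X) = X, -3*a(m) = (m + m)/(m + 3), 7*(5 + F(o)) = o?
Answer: 4514/9 ≈ 501.56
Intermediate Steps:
F(o) = -5 + o/7
a(m) = -2*m/(3*(3 + m)) (a(m) = -(m + m)/(3*(m + 3)) = -2*m/(3*(3 + m)))
y(W) = 4*(-1 + W)*(-5 + W) (y(W) = ((-5 + W)*(-1 + W))*4 = ((-1 + W)*(-5 + W))*4 = 4*(-1 + W)*(-5 + W))
Y(u, D) = 1012/9 + D (Y(u, D) = D + (20 - (-48)*(-4)/(9 + 3*(-4)) + 4*(-2*(-4)/(9 + 3*(-4)))²) = D + (20 - (-48)*(-4)/(9 - 12) + 4*(-2*(-4)/(9 - 12))²) = D + (20 - (-48)*(-4)/(-3) + 4*(-2*(-4)/(-3))²) = D + (20 - (-48)*(-4)*(-1)/3 + 4*(-2*(-4)*(-⅓))²) = D + (20 - 24*(-8/3) + 4*(-8/3)²) = D + (20 + 64 + 4*(64/9)) = D + (20 + 64 + 256/9) = D + 1012/9 = 1012/9 + D)
F(119) - Y(t(-11), -602) = (-5 + (⅐)*119) - (1012/9 - 602) = (-5 + 17) - 1*(-4406/9) = 12 + 4406/9 = 4514/9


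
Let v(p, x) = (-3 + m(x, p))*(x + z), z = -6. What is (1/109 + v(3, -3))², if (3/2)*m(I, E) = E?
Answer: 964324/11881 ≈ 81.165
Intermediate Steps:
m(I, E) = 2*E/3
v(p, x) = (-6 + x)*(-3 + 2*p/3) (v(p, x) = (-3 + 2*p/3)*(x - 6) = (-3 + 2*p/3)*(-6 + x) = (-6 + x)*(-3 + 2*p/3))
(1/109 + v(3, -3))² = (1/109 + (18 - 4*3 - 3*(-3) + (⅔)*3*(-3)))² = (1/109 + (18 - 12 + 9 - 6))² = (1/109 + 9)² = (982/109)² = 964324/11881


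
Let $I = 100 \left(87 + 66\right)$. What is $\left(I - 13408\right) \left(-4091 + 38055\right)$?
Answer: $64259888$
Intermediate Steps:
$I = 15300$ ($I = 100 \cdot 153 = 15300$)
$\left(I - 13408\right) \left(-4091 + 38055\right) = \left(15300 - 13408\right) \left(-4091 + 38055\right) = 1892 \cdot 33964 = 64259888$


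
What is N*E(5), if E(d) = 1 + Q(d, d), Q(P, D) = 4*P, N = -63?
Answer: -1323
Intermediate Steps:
E(d) = 1 + 4*d
N*E(5) = -63*(1 + 4*5) = -63*(1 + 20) = -63*21 = -1323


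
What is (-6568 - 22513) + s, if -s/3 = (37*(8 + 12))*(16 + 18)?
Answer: -104561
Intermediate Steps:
s = -75480 (s = -3*37*(8 + 12)*(16 + 18) = -3*37*20*34 = -2220*34 = -3*25160 = -75480)
(-6568 - 22513) + s = (-6568 - 22513) - 75480 = -29081 - 75480 = -104561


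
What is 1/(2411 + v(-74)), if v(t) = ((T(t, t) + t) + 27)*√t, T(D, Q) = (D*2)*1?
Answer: 2411/8626771 + 195*I*√74/8626771 ≈ 0.00027948 + 0.00019445*I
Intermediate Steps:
T(D, Q) = 2*D (T(D, Q) = (2*D)*1 = 2*D)
v(t) = √t*(27 + 3*t) (v(t) = ((2*t + t) + 27)*√t = (3*t + 27)*√t = (27 + 3*t)*√t = √t*(27 + 3*t))
1/(2411 + v(-74)) = 1/(2411 + 3*√(-74)*(9 - 74)) = 1/(2411 + 3*(I*√74)*(-65)) = 1/(2411 - 195*I*√74)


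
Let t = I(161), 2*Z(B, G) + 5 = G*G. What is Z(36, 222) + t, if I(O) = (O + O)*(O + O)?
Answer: 256647/2 ≈ 1.2832e+5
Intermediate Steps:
Z(B, G) = -5/2 + G²/2 (Z(B, G) = -5/2 + (G*G)/2 = -5/2 + G²/2)
I(O) = 4*O² (I(O) = (2*O)*(2*O) = 4*O²)
t = 103684 (t = 4*161² = 4*25921 = 103684)
Z(36, 222) + t = (-5/2 + (½)*222²) + 103684 = (-5/2 + (½)*49284) + 103684 = (-5/2 + 24642) + 103684 = 49279/2 + 103684 = 256647/2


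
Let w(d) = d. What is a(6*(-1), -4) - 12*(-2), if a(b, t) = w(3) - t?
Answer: 31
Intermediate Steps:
a(b, t) = 3 - t
a(6*(-1), -4) - 12*(-2) = (3 - 1*(-4)) - 12*(-2) = (3 + 4) + 24 = 7 + 24 = 31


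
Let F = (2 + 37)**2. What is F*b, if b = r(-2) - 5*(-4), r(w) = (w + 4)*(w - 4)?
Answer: 12168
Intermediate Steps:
r(w) = (-4 + w)*(4 + w) (r(w) = (4 + w)*(-4 + w) = (-4 + w)*(4 + w))
b = 8 (b = (-16 + (-2)**2) - 5*(-4) = (-16 + 4) + 20 = -12 + 20 = 8)
F = 1521 (F = 39**2 = 1521)
F*b = 1521*8 = 12168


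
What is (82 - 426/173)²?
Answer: 189337600/29929 ≈ 6326.2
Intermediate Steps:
(82 - 426/173)² = (13760/173)² = 189337600/29929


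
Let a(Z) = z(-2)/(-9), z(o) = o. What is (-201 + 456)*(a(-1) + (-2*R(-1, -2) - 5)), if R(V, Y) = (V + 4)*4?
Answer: -22015/3 ≈ -7338.3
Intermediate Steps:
R(V, Y) = 16 + 4*V (R(V, Y) = (4 + V)*4 = 16 + 4*V)
a(Z) = 2/9 (a(Z) = -2/(-9) = -2*(-⅑) = 2/9)
(-201 + 456)*(a(-1) + (-2*R(-1, -2) - 5)) = (-201 + 456)*(2/9 + (-2*(16 + 4*(-1)) - 5)) = 255*(2/9 + (-2*(16 - 4) - 5)) = 255*(2/9 + (-2*12 - 5)) = 255*(2/9 + (-24 - 5)) = 255*(2/9 - 29) = 255*(-259/9) = -22015/3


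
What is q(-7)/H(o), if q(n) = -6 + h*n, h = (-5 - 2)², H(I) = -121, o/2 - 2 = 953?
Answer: 349/121 ≈ 2.8843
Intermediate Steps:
o = 1910 (o = 4 + 2*953 = 4 + 1906 = 1910)
h = 49 (h = (-7)² = 49)
q(n) = -6 + 49*n
q(-7)/H(o) = (-6 + 49*(-7))/(-121) = (-6 - 343)*(-1/121) = -349*(-1/121) = 349/121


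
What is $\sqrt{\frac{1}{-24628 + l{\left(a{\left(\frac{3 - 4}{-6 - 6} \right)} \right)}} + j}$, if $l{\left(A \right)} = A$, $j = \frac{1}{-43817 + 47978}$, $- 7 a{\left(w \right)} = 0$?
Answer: $\frac{\sqrt{524349742359}}{51238554} \approx 0.014132$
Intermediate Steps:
$a{\left(w \right)} = 0$ ($a{\left(w \right)} = \left(- \frac{1}{7}\right) 0 = 0$)
$j = \frac{1}{4161} \approx 0.00024033$
$\sqrt{\frac{1}{-24628 + l{\left(a{\left(\frac{3 - 4}{-6 - 6} \right)} \right)}} + j} = \sqrt{\frac{1}{-24628 + 0} + \frac{1}{4161}} = \sqrt{\frac{1}{-24628} + \frac{1}{4161}} = \sqrt{- \frac{1}{24628} + \frac{1}{4161}} = \sqrt{\frac{20467}{102477108}} = \frac{\sqrt{524349742359}}{51238554}$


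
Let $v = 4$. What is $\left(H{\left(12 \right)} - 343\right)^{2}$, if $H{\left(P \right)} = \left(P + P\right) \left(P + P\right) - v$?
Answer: $52441$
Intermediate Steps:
$H{\left(P \right)} = -4 + 4 P^{2}$ ($H{\left(P \right)} = \left(P + P\right) \left(P + P\right) - 4 = 2 P 2 P - 4 = 4 P^{2} - 4 = -4 + 4 P^{2}$)
$\left(H{\left(12 \right)} - 343\right)^{2} = \left(\left(-4 + 4 \cdot 12^{2}\right) - 343\right)^{2} = \left(\left(-4 + 4 \cdot 144\right) - 343\right)^{2} = \left(\left(-4 + 576\right) - 343\right)^{2} = \left(572 - 343\right)^{2} = 229^{2} = 52441$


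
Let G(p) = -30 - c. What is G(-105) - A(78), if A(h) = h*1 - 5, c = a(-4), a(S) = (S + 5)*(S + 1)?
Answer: -100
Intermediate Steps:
a(S) = (1 + S)*(5 + S) (a(S) = (5 + S)*(1 + S) = (1 + S)*(5 + S))
c = -3 (c = 5 + (-4)**2 + 6*(-4) = 5 + 16 - 24 = -3)
A(h) = -5 + h (A(h) = h - 5 = -5 + h)
G(p) = -27 (G(p) = -30 - 1*(-3) = -30 + 3 = -27)
G(-105) - A(78) = -27 - (-5 + 78) = -27 - 1*73 = -27 - 73 = -100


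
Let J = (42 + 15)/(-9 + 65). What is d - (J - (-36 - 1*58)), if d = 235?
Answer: 7839/56 ≈ 139.98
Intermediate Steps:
J = 57/56 ≈ 1.0179
d - (J - (-36 - 1*58)) = 235 - (57/56 - (-36 - 1*58)) = 235 - (57/56 - (-36 - 58)) = 235 - (57/56 - 1*(-94)) = 235 - (57/56 + 94) = 235 - 1*5321/56 = 235 - 5321/56 = 7839/56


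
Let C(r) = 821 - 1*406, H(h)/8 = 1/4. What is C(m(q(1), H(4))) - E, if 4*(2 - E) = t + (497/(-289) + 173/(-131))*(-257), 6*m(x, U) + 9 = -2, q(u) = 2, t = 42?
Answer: 46857437/75718 ≈ 618.84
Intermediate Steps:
H(h) = 2 (H(h) = 8/4 = 8*(1/4) = 2)
m(x, U) = -11/6 (m(x, U) = -3/2 + (1/6)*(-2) = -3/2 - 1/3 = -11/6)
E = -15434467/75718 (E = 2 - (42 + (497/(-289) + 173/(-131))*(-257))/4 = 2 - (42 + (497*(-1/289) + 173*(-1/131))*(-257))/4 = 2 - (42 + (-497/289 - 173/131)*(-257))/4 = 2 - (42 - 115104/37859*(-257))/4 = 2 - (42 + 29581728/37859)/4 = 2 - 1/4*31171806/37859 = 2 - 15585903/75718 = -15434467/75718 ≈ -203.84)
C(r) = 415 (C(r) = 821 - 406 = 415)
C(m(q(1), H(4))) - E = 415 - 1*(-15434467/75718) = 415 + 15434467/75718 = 46857437/75718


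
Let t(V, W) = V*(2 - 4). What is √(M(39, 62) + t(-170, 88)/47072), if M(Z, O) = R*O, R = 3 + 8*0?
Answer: √6439840886/5884 ≈ 13.638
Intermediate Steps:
t(V, W) = -2*V (t(V, W) = V*(-2) = -2*V)
R = 3 (R = 3 + 0 = 3)
M(Z, O) = 3*O
√(M(39, 62) + t(-170, 88)/47072) = √(3*62 - 2*(-170)/47072) = √(186 + 340*(1/47072)) = √(186 + 85/11768) = √(2188933/11768) = √6439840886/5884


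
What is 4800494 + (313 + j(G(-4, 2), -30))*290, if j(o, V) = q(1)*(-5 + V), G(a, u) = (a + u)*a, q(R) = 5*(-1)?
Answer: 4942014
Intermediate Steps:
q(R) = -5
G(a, u) = a*(a + u)
j(o, V) = 25 - 5*V (j(o, V) = -5*(-5 + V) = 25 - 5*V)
4800494 + (313 + j(G(-4, 2), -30))*290 = 4800494 + (313 + (25 - 5*(-30)))*290 = 4800494 + (313 + (25 + 150))*290 = 4800494 + (313 + 175)*290 = 4800494 + 488*290 = 4800494 + 141520 = 4942014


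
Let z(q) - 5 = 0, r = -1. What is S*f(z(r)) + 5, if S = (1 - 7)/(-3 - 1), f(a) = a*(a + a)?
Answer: 80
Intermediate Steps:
z(q) = 5 (z(q) = 5 + 0 = 5)
f(a) = 2*a**2 (f(a) = a*(2*a) = 2*a**2)
S = 3/2 (S = -6/(-4) = -6*(-1/4) = 3/2 ≈ 1.5000)
S*f(z(r)) + 5 = 3*(2*5**2)/2 + 5 = 3*(2*25)/2 + 5 = (3/2)*50 + 5 = 75 + 5 = 80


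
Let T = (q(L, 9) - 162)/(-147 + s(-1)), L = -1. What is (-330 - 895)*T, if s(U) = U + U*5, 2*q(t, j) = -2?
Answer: -199675/153 ≈ -1305.1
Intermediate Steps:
q(t, j) = -1 (q(t, j) = (1/2)*(-2) = -1)
s(U) = 6*U (s(U) = U + 5*U = 6*U)
T = 163/153 (T = (-1 - 162)/(-147 + 6*(-1)) = -163/(-147 - 6) = -163/(-153) = -163*(-1/153) = 163/153 ≈ 1.0654)
(-330 - 895)*T = (-330 - 895)*(163/153) = -1225*163/153 = -199675/153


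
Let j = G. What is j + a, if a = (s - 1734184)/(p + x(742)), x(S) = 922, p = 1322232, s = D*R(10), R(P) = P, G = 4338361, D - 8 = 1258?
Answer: 410022713505/94511 ≈ 4.3384e+6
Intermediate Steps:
D = 1266 (D = 8 + 1258 = 1266)
s = 12660 (s = 1266*10 = 12660)
j = 4338361
a = -122966/94511 (a = (12660 - 1734184)/(1322232 + 922) = -1721524/1323154 = -1721524*1/1323154 = -122966/94511 ≈ -1.3011)
j + a = 4338361 - 122966/94511 = 410022713505/94511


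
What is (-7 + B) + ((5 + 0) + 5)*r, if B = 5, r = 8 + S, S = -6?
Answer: 18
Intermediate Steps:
r = 2 (r = 8 - 6 = 2)
(-7 + B) + ((5 + 0) + 5)*r = (-7 + 5) + ((5 + 0) + 5)*2 = -2 + (5 + 5)*2 = -2 + 10*2 = -2 + 20 = 18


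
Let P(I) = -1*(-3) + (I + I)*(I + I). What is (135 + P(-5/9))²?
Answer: 127193284/6561 ≈ 19386.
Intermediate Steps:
P(I) = 3 + 4*I² (P(I) = 3 + (2*I)*(2*I) = 3 + 4*I²)
(135 + P(-5/9))² = (135 + (3 + 4*(-5/9)²))² = (135 + (3 + 4*(25/81)))² = (135 + (3 + 100/81))² = (135 + 343/81)² = (11278/81)² = 127193284/6561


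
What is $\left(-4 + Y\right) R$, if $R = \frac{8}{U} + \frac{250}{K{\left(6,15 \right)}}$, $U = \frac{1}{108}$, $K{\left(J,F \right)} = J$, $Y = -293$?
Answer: $-268983$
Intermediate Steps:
$U = \frac{1}{108} \approx 0.0092593$
$R = \frac{2717}{3}$ ($R = 8 \frac{1}{\frac{1}{108}} + \frac{250}{6} = 8 \cdot 108 + 250 \cdot \frac{1}{6} = 864 + \frac{125}{3} = \frac{2717}{3} \approx 905.67$)
$\left(-4 + Y\right) R = \left(-4 - 293\right) \frac{2717}{3} = \left(-297\right) \frac{2717}{3} = -268983$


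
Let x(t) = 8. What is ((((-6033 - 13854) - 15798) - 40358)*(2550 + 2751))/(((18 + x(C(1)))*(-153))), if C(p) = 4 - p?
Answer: 44789327/442 ≈ 1.0133e+5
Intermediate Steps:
((((-6033 - 13854) - 15798) - 40358)*(2550 + 2751))/(((18 + x(C(1)))*(-153))) = ((((-6033 - 13854) - 15798) - 40358)*(2550 + 2751))/(((18 + 8)*(-153))) = (((-19887 - 15798) - 40358)*5301)/((26*(-153))) = ((-35685 - 40358)*5301)/(-3978) = -76043*5301*(-1/3978) = -403103943*(-1/3978) = 44789327/442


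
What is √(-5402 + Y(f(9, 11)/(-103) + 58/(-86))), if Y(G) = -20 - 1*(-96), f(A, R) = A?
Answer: I*√5326 ≈ 72.979*I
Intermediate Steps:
Y(G) = 76 (Y(G) = -20 + 96 = 76)
√(-5402 + Y(f(9, 11)/(-103) + 58/(-86))) = √(-5402 + 76) = √(-5326) = I*√5326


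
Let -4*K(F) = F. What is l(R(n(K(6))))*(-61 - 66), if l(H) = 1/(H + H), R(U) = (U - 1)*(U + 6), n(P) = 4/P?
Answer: 1143/220 ≈ 5.1955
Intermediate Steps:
K(F) = -F/4
R(U) = (-1 + U)*(6 + U)
l(H) = 1/(2*H)
l(R(n(K(6))))*(-61 - 66) = (1/(2*(-6 + (4/((-1/4*6)))**2 + 5*(4/((-1/4*6))))))*(-61 - 66) = (1/(2*(-6 + (4/(-3/2))**2 + 5*(4/(-3/2)))))*(-127) = (1/(2*(-6 + (4*(-2/3))**2 + 5*(4*(-2/3)))))*(-127) = (1/(2*(-6 + (-8/3)**2 + 5*(-8/3))))*(-127) = (1/(2*(-6 + 64/9 - 40/3)))*(-127) = (1/(2*(-110/9)))*(-127) = ((1/2)*(-9/110))*(-127) = -9/220*(-127) = 1143/220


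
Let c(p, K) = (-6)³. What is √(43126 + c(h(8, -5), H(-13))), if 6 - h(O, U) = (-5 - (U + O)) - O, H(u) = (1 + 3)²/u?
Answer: √42910 ≈ 207.15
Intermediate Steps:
H(u) = 16/u (H(u) = 4²/u = 16/u)
h(O, U) = 11 + U + 2*O (h(O, U) = 6 - ((-5 - (U + O)) - O) = 6 - ((-5 - (O + U)) - O) = 6 - ((-5 + (-O - U)) - O) = 6 - ((-5 - O - U) - O) = 6 - (-5 - U - 2*O) = 6 + (5 + U + 2*O) = 11 + U + 2*O)
c(p, K) = -216
√(43126 + c(h(8, -5), H(-13))) = √(43126 - 216) = √42910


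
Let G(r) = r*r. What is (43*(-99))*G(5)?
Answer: -106425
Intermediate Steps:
G(r) = r²
(43*(-99))*G(5) = (43*(-99))*5² = -4257*25 = -106425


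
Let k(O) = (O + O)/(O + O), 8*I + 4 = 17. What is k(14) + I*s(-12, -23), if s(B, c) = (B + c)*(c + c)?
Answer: 10469/4 ≈ 2617.3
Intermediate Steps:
s(B, c) = 2*c*(B + c) (s(B, c) = (B + c)*(2*c) = 2*c*(B + c))
I = 13/8 (I = -1/2 + (1/8)*17 = -1/2 + 17/8 = 13/8 ≈ 1.6250)
k(O) = 1 (k(O) = (2*O)/((2*O)) = (2*O)*(1/(2*O)) = 1)
k(14) + I*s(-12, -23) = 1 + 13*(2*(-23)*(-12 - 23))/8 = 1 + 13*(2*(-23)*(-35))/8 = 1 + (13/8)*1610 = 1 + 10465/4 = 10469/4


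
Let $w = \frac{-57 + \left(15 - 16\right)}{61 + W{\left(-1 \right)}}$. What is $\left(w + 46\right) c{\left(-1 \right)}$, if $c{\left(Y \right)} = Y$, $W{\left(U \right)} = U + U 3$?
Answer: $- \frac{2564}{57} \approx -44.982$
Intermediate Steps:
$W{\left(U \right)} = 4 U$ ($W{\left(U \right)} = U + 3 U = 4 U$)
$w = - \frac{58}{57}$ ($w = \frac{-57 + \left(15 - 16\right)}{61 + 4 \left(-1\right)} = \frac{-57 + \left(15 - 16\right)}{61 - 4} = \frac{-57 - 1}{57} = \left(-58\right) \frac{1}{57} = - \frac{58}{57} \approx -1.0175$)
$\left(w + 46\right) c{\left(-1 \right)} = \left(- \frac{58}{57} + 46\right) \left(-1\right) = \frac{2564}{57} \left(-1\right) = - \frac{2564}{57}$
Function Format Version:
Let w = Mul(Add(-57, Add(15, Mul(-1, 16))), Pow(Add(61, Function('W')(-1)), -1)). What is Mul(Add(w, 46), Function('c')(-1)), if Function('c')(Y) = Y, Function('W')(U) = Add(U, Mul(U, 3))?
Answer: Rational(-2564, 57) ≈ -44.982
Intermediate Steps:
Function('W')(U) = Mul(4, U) (Function('W')(U) = Add(U, Mul(3, U)) = Mul(4, U))
w = Rational(-58, 57) (w = Mul(Add(-57, Add(15, Mul(-1, 16))), Pow(Add(61, Mul(4, -1)), -1)) = Mul(Add(-57, Add(15, -16)), Pow(Add(61, -4), -1)) = Mul(Add(-57, -1), Pow(57, -1)) = Mul(-58, Rational(1, 57)) = Rational(-58, 57) ≈ -1.0175)
Mul(Add(w, 46), Function('c')(-1)) = Mul(Add(Rational(-58, 57), 46), -1) = Mul(Rational(2564, 57), -1) = Rational(-2564, 57)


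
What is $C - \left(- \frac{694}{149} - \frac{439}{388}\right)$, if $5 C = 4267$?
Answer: $\frac{248357219}{289060} \approx 859.19$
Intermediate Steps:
$C = \frac{4267}{5}$ ($C = \frac{1}{5} \cdot 4267 = \frac{4267}{5} \approx 853.4$)
$C - \left(- \frac{694}{149} - \frac{439}{388}\right) = \frac{4267}{5} - \left(- \frac{694}{149} - \frac{439}{388}\right) = \frac{4267}{5} - - \frac{334683}{57812} = \frac{4267}{5} + \left(\frac{694}{149} + \frac{439}{388}\right) = \frac{4267}{5} + \frac{334683}{57812} = \frac{248357219}{289060}$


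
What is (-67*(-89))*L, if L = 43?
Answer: 256409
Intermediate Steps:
(-67*(-89))*L = -67*(-89)*43 = 5963*43 = 256409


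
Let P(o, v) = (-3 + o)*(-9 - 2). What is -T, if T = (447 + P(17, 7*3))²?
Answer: -85849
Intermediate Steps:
P(o, v) = 33 - 11*o (P(o, v) = (-3 + o)*(-11) = 33 - 11*o)
T = 85849 (T = (447 + (33 - 11*17))² = (447 + (33 - 187))² = (447 - 154)² = 293² = 85849)
-T = -1*85849 = -85849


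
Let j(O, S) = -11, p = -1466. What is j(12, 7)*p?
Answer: 16126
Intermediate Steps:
j(12, 7)*p = -11*(-1466) = 16126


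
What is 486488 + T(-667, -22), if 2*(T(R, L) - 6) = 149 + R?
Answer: 486235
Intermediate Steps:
T(R, L) = 161/2 + R/2 (T(R, L) = 6 + (149 + R)/2 = 6 + (149/2 + R/2) = 161/2 + R/2)
486488 + T(-667, -22) = 486488 + (161/2 + (½)*(-667)) = 486488 + (161/2 - 667/2) = 486488 - 253 = 486235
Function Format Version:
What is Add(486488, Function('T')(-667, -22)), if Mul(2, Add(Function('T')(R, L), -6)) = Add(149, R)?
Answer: 486235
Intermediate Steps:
Function('T')(R, L) = Add(Rational(161, 2), Mul(Rational(1, 2), R)) (Function('T')(R, L) = Add(6, Mul(Rational(1, 2), Add(149, R))) = Add(6, Add(Rational(149, 2), Mul(Rational(1, 2), R))) = Add(Rational(161, 2), Mul(Rational(1, 2), R)))
Add(486488, Function('T')(-667, -22)) = Add(486488, Add(Rational(161, 2), Mul(Rational(1, 2), -667))) = Add(486488, Add(Rational(161, 2), Rational(-667, 2))) = Add(486488, -253) = 486235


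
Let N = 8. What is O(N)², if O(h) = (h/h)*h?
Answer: 64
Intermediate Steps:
O(h) = h (O(h) = 1*h = h)
O(N)² = 8² = 64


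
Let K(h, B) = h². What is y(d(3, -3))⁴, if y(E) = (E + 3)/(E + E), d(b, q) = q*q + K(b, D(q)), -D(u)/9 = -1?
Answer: 2401/20736 ≈ 0.11579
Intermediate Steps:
D(u) = 9 (D(u) = -9*(-1) = 9)
d(b, q) = b² + q² (d(b, q) = q*q + b² = q² + b² = b² + q²)
y(E) = (3 + E)/(2*E) (y(E) = (3 + E)/((2*E)) = (3 + E)*(1/(2*E)) = (3 + E)/(2*E))
y(d(3, -3))⁴ = ((3 + (3² + (-3)²))/(2*(3² + (-3)²)))⁴ = ((3 + (9 + 9))/(2*(9 + 9)))⁴ = ((½)*(3 + 18)/18)⁴ = ((½)*(1/18)*21)⁴ = (7/12)⁴ = 2401/20736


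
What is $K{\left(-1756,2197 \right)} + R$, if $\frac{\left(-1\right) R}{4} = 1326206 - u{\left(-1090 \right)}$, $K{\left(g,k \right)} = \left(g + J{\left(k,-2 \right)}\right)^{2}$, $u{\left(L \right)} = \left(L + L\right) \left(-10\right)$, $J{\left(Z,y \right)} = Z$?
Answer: $-5023143$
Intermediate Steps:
$u{\left(L \right)} = - 20 L$ ($u{\left(L \right)} = 2 L \left(-10\right) = - 20 L$)
$K{\left(g,k \right)} = \left(g + k\right)^{2}$
$R = -5217624$ ($R = - 4 \left(1326206 - \left(-20\right) \left(-1090\right)\right) = - 4 \left(1326206 - 21800\right) = \left(-4\right) 1304406 = -5217624$)
$K{\left(-1756,2197 \right)} + R = \left(-1756 + 2197\right)^{2} - 5217624 = 441^{2} - 5217624 = 194481 - 5217624 = -5023143$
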